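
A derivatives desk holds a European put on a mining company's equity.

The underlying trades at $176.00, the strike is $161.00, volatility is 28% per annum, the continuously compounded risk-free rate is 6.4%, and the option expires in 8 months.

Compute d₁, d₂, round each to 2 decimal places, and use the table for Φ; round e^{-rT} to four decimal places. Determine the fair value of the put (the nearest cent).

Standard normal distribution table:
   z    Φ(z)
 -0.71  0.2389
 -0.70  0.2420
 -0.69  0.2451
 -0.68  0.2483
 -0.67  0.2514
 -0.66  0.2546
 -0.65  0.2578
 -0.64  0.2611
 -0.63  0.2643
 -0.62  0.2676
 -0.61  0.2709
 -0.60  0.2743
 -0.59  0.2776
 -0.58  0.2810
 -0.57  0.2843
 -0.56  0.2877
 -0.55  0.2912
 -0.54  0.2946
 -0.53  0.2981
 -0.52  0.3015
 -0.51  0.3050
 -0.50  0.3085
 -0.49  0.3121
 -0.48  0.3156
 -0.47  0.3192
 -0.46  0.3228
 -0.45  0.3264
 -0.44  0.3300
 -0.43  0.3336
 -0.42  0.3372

$6.66

σ√T = 0.28 × 0.8165 = 0.2286
ln(S/K) + (r + σ²/2)T = ln(176/161) + (0.064 + 0.28²/2)·0.6667 = 0.0891 + 0.0688 = 0.1579
d₁ = 0.1579 / 0.2286 = 0.6906 ≈ 0.69
d₂ = d₁ − σ√T = 0.6906 − 0.2286 = 0.4620 ≈ 0.46
exp(−rT) = exp(−0.064·0.6667) = 0.9582
N(−d₂) = N(-0.46) = 0.3228;  N(−d₁) = N(-0.69) = 0.2451
P = 161·0.9582·0.3228 − 176·0.2451 = 49.7984 − 43.1376 = 6.6608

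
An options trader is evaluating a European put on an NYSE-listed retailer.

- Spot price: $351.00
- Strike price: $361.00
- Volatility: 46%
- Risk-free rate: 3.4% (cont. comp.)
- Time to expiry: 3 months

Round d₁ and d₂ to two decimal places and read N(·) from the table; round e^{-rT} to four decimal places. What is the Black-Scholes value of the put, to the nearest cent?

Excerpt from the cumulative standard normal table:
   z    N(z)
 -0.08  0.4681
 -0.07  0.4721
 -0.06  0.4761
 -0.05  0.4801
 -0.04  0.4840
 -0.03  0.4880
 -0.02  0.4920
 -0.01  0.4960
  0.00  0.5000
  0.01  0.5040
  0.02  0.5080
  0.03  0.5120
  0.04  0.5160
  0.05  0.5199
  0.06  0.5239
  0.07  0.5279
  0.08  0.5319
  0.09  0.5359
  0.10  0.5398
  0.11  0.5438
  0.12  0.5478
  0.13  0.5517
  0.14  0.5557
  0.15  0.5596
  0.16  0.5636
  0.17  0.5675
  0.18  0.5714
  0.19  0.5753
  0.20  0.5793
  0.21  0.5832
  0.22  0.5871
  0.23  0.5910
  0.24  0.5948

T = 0.25;  σ√T = 0.2300
d₁ = [ln(351/361) + (0.034 + ½·0.46²)·0.25] / (σ√T) = (-0.0281 + 0.0350) / 0.2300 = 0.0298 ⇒ 0.03
d₂ = 0.0298 − 0.2300 = -0.2002 ⇒ -0.20
exp(−rT) = exp(−0.034·0.25) = 0.9915
N(−d₂) = N(0.20) = 0.5793;  N(−d₁) = N(-0.03) = 0.4880
P = 361·0.9915·0.5793 − 351·0.4880 = 207.3497 − 171.2880 = 36.0617

$36.06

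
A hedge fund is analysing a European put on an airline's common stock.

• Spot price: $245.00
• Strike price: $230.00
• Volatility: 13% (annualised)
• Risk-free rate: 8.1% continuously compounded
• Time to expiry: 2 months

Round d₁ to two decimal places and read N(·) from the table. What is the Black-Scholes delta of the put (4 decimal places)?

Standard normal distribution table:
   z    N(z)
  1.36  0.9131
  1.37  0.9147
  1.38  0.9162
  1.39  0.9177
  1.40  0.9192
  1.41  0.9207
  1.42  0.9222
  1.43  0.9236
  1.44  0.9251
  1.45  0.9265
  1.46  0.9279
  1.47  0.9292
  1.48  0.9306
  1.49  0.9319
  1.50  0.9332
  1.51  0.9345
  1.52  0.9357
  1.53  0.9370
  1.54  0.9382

-0.0708

σ√T = 0.13 × 0.4082 = 0.0531
ln(S/K) + (r + σ²/2)T = ln(245/230) + (0.081 + 0.13²/2)·0.1667 = 0.0632 + 0.0149 = 0.0781
d₁ = 0.0781 / 0.0531 = 1.4713 which rounds to 1.47
N(d₁) = N(1.47) = 0.9292
Δ_put = N(d₁) − 1 = 0.9292 − 1 = -0.0708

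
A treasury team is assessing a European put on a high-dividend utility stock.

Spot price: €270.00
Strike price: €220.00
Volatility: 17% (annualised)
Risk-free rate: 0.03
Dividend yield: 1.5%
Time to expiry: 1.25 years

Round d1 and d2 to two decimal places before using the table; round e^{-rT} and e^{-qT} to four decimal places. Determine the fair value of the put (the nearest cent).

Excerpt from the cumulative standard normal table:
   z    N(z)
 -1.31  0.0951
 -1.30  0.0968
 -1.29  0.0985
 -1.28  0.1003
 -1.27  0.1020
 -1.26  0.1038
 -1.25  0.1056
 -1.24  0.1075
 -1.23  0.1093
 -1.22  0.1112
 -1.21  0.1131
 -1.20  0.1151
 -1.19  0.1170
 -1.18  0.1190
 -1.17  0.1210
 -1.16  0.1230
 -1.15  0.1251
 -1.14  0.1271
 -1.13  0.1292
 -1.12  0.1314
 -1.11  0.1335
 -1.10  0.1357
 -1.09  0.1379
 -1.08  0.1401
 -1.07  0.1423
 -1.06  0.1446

σ√T = 0.17 × 1.1180 = 0.1901
d₁ = [ln(270/220) + (0.03 − 0.015 + ½·0.17²)·1.25] / (σ√T) = (0.2048 + 0.0368) / 0.1901 = 1.2712 ≈ 1.27
d₂ = 1.2712 − 0.1901 = 1.0811 ≈ 1.08
exp(−qT) = exp(−0.015·1.25) = 0.9814;  exp(−rT) = exp(−0.03·1.25) = 0.9632
P = 220·0.9632·N(-1.08) − 270·0.9814·N(-1.27) = 220·0.9632·0.1401 − 270·0.9814·0.1020 = 29.6878 − 27.0278 = 2.6600

€2.66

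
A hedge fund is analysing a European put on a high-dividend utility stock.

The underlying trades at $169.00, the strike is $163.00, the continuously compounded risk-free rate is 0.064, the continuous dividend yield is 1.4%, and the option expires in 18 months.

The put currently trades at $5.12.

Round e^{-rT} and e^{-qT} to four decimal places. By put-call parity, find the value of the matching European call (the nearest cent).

$22.52

e^(−qT) = e^(−0.014·1.5) = 0.9792;  e^(−rT) = e^(−0.064·1.5) = 0.9085
Put-call parity: C − P = S·e^(−qT) − K·e^(−rT) = 169·0.9792 − 163·0.9085 = 165.4848 − 148.0855 = 17.3993
C = P + (C − P) = 5.12 + (17.3993) = 22.5193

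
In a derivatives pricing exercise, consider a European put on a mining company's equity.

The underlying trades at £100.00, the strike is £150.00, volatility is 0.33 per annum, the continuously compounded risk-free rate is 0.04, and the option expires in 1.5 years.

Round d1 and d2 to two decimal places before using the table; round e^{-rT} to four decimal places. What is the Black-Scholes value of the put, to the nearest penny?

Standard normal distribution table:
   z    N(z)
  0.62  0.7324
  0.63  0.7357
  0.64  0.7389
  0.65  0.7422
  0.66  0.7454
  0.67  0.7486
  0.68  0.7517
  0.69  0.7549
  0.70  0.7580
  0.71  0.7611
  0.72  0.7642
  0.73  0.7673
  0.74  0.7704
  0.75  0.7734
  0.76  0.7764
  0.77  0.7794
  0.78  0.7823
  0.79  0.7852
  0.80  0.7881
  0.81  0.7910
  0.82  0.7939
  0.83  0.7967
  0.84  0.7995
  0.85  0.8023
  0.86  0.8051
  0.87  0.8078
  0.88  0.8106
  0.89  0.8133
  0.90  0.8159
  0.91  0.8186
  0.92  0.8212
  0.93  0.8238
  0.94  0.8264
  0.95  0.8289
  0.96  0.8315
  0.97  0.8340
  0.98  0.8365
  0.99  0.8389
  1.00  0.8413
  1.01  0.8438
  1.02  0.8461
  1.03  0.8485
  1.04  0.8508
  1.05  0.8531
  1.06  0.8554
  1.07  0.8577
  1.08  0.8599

£46.62

σ√T = 0.33·√1.5 = 0.4042
d₁ = [ln(100/150) + (0.04 + ½·0.33²)·1.5] / (σ√T) = (-0.4055 + 0.1417) / 0.4042 = -0.6527 ≈ -0.65
d₂ = -0.6527 − 0.4042 = -1.0568 ≈ -1.06
exp(−rT) = exp(−0.04·1.5) = 0.9418
N(−d₂) = N(1.06) = 0.8554;  N(−d₁) = N(0.65) = 0.7422
P = 150·0.9418·0.8554 − 100·0.7422 = 120.8424 − 74.2200 = 46.6224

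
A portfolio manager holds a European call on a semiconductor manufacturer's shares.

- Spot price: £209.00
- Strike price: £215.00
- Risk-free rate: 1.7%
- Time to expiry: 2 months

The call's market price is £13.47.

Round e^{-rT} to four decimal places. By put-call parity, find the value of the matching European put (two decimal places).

£18.87

e^(−rT) = e^(−0.017·0.1667) = 0.9972
Put-call parity: C − P = S − K·e^(−rT) = 209 − 215·0.9972 = 209 − 214.3980 = -5.3980
P = C − (C − P) = 13.47 − (-5.3980) = 18.8680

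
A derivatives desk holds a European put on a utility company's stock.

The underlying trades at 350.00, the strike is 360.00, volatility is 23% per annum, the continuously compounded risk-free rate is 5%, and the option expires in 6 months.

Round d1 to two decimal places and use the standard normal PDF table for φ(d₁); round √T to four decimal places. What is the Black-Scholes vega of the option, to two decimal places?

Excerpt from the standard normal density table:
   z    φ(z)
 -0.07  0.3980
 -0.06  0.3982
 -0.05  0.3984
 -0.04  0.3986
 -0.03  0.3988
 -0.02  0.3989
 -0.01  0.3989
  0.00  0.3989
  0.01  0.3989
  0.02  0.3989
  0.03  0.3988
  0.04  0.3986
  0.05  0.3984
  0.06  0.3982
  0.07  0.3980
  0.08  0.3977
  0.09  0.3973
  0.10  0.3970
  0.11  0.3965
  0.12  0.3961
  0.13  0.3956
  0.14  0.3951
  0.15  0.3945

98.55

σ√T = 0.23·√0.5 = 0.1626
ln(S/K) + (r + σ²/2)T = ln(350/360) + (0.05 + 0.23²/2)·0.5 = -0.0282 + 0.0382 = 0.0101
d₁ = 0.0101 / 0.1626 = 0.0618 → 0.06
√T = √0.5 = 0.7071
φ(d₁) = φ(0.06) = 0.3982
vega = S·φ(d₁)·√T = 350·0.3982·0.7071 = 98.5485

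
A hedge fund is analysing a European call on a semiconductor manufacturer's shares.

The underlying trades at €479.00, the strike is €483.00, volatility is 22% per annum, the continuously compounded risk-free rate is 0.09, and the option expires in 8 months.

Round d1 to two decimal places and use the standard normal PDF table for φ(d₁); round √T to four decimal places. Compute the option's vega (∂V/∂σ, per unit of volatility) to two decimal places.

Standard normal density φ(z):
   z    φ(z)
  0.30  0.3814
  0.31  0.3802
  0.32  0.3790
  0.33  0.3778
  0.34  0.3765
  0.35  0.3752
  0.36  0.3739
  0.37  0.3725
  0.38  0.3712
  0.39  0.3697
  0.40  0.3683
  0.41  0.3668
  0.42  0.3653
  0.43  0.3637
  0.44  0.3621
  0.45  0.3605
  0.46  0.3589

145.18

σ√T = 0.22·√0.6667 = 0.1796
d₁ = [ln(479/483) + (0.09 + 0.22²/2)·0.6667] / 0.1796 = [-0.0083 + 0.0761] / 0.1796 = 0.3775 → 0.38
√T = √0.6667 = 0.8165
φ(d₁) = φ(0.38) = 0.3712
vega = S·φ(d₁)·√T = 479·0.3712·0.8165 = 145.1776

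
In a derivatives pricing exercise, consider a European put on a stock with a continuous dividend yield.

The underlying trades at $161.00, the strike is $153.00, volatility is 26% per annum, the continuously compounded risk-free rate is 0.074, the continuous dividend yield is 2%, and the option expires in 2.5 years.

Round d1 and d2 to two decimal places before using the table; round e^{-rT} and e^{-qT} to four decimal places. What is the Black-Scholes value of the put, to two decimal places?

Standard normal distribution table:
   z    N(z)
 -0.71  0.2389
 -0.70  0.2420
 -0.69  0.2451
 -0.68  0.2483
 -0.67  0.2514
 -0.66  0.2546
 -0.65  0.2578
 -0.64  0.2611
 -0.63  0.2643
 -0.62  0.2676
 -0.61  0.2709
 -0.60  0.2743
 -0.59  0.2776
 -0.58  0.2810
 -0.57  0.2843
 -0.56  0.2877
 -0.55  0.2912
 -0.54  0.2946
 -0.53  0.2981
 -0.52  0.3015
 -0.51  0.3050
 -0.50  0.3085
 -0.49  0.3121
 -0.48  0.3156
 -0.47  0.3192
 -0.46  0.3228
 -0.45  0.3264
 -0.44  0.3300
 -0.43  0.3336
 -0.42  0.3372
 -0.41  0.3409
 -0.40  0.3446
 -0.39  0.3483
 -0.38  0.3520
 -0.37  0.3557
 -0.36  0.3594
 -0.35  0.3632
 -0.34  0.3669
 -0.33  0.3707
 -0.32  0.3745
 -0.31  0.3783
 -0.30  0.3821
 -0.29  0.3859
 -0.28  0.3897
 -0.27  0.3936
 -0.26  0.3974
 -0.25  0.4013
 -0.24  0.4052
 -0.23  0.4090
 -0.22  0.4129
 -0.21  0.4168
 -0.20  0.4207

$12.04

T = 2.5;  σ√T = 0.4111
d₁ = [ln(161/153) + (0.074 − 0.02 + 0.26²/2)·2.5] / 0.4111 = [0.0510 + 0.2195] / 0.4111 = 0.6579 ≈ 0.66
d₂ = d₁ − σ√T = 0.6579 − 0.4111 = 0.2468 ≈ 0.25
e^(−qT) = e^(−0.02·2.5) = 0.9512;  e^(−rT) = e^(−0.074·2.5) = 0.8311
N(−d₂) = N(-0.25) = 0.4013;  N(−d₁) = N(-0.66) = 0.2546
P = 153·0.8311·0.4013 − 161·0.9512·0.2546 = 51.0286 − 38.9903 = 12.0384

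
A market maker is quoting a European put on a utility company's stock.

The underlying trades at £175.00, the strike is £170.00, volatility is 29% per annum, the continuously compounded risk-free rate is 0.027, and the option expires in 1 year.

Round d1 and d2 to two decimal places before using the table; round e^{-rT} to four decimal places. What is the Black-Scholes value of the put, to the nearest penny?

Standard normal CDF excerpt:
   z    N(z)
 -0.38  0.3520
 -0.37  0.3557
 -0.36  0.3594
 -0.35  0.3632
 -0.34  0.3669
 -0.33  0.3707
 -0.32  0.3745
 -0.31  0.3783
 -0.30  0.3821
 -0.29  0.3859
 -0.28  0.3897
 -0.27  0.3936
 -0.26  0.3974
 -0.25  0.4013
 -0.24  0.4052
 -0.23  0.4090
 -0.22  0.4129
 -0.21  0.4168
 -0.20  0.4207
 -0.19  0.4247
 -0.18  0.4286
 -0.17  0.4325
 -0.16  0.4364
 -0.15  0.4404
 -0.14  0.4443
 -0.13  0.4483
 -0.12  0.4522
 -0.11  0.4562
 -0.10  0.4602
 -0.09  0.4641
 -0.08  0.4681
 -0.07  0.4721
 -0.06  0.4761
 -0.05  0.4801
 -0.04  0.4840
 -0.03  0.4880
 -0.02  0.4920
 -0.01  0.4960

T = 1;  σ√T = 0.2900
d₁ = [ln(175/170) + (0.027 + ½·0.29²)·1] / (σ√T) = (0.0290 + 0.0691) / 0.2900 = 0.3381 which rounds to 0.34
d₂ = 0.3381 − 0.2900 = 0.0481 which rounds to 0.05
e^(−rT) = e^(−0.027·1) = 0.9734
P = 170·0.9734·N(-0.05) − 175·N(-0.34) = 170·0.9734·0.4801 − 175·0.3669 = 79.4460 − 64.2075 = 15.2385

£15.24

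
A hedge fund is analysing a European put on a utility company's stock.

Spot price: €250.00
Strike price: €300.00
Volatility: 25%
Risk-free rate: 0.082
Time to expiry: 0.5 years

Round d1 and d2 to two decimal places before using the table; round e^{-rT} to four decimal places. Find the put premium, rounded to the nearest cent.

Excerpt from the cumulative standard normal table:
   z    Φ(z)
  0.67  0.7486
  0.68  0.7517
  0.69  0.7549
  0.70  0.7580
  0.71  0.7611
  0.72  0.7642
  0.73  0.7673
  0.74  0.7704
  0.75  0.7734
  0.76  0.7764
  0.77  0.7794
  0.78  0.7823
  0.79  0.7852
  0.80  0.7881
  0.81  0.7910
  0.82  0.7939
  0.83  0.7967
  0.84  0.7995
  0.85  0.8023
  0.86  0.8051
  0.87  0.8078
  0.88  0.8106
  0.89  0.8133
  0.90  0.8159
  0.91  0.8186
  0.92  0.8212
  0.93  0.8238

€43.91

σ√T = 0.25 × 0.7071 = 0.1768
d₁ = [ln(250/300) + (0.082 + ½·0.25²)·0.5] / (σ√T) = (-0.1823 + 0.0566) / 0.1768 = -0.7110 which rounds to -0.71
d₂ = -0.7110 − 0.1768 = -0.8878 which rounds to -0.89
e^(−rT) = e^(−0.082·0.5) = 0.9598
P = 300·0.9598·N(0.89) − 250·N(0.71) = 300·0.9598·0.8133 − 250·0.7611 = 234.1816 − 190.2750 = 43.9066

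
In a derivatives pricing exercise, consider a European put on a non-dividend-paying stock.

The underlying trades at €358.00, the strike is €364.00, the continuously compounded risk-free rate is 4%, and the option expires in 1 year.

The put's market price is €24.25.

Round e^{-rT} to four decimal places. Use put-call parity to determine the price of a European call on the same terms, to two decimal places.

exp(−rT) = exp(−0.04·1) = 0.9608
Put-call parity: C − P = S − K·e^(−rT) = 358 − 364·0.9608 = 358 − 349.7312 = 8.2688
C = P + (C − P) = 24.25 + (8.2688) = 32.5188

€32.52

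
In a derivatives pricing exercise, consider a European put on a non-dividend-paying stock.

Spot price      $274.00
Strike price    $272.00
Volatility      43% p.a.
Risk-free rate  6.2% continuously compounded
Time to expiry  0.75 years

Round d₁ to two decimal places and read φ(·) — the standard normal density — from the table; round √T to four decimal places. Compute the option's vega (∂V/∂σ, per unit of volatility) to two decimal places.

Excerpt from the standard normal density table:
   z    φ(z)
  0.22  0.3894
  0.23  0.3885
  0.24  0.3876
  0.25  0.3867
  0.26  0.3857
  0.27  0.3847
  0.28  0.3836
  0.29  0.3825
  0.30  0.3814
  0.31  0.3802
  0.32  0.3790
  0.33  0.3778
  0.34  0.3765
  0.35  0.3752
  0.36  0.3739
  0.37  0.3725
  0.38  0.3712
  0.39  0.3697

σ√T = 0.43·√0.75 = 0.3724
ln(S/K) + (r + σ²/2)T = ln(274/272) + (0.062 + 0.43²/2)·0.75 = 0.0073 + 0.1158 = 0.1232
d₁ = 0.1232 / 0.3724 = 0.3307 ≈ 0.33
√T = √0.75 = 0.8660
φ(d₁) = φ(0.33) = 0.3778
vega = S·φ(d₁)·√T = 274·0.3778·0.8660 = 89.6459
(Call and put vega coincide under Black-Scholes.)

89.65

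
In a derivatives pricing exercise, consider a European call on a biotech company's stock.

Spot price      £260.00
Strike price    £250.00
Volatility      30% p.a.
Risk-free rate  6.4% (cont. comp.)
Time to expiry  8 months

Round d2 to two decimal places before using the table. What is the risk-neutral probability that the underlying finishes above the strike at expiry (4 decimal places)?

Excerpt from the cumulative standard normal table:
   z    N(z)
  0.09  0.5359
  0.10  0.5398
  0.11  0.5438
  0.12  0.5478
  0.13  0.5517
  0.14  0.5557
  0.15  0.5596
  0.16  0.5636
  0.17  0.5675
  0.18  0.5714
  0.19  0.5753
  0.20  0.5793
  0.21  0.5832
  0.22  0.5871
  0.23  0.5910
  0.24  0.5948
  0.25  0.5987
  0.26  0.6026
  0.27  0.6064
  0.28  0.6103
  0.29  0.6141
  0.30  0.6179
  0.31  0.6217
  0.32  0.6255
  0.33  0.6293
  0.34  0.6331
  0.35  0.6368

σ√T = 0.3 × 0.8165 = 0.2449
d₁ = [ln(260/250) + (0.064 + 0.3²/2)·0.6667] / 0.2449 = [0.0392 + 0.0727] / 0.2449 = 0.4568 which rounds to 0.46
d₂ = d₁ − σ√T = 0.4568 − 0.2449 = 0.2118 which rounds to 0.21
Pr(exercise) under Q = N(d₂) = 0.5832

0.5832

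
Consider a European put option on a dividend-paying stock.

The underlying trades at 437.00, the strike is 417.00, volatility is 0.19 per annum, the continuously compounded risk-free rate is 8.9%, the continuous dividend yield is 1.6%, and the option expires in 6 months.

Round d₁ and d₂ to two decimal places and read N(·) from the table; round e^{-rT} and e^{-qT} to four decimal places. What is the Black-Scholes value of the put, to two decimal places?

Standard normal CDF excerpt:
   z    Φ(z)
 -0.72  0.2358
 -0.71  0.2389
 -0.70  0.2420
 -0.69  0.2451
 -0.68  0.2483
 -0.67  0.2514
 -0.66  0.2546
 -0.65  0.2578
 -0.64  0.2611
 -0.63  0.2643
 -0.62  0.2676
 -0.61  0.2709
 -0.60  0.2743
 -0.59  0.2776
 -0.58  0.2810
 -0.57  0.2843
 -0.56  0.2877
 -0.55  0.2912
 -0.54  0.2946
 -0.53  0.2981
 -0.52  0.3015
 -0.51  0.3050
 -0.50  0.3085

T = 0.5;  σ√T = 0.1344
d₁ = [ln(437/417) + (0.089 − 0.016 + 0.19²/2)·0.5] / 0.1344 = [0.0468 + 0.0455] / 0.1344 = 0.6875 ⇒ 0.69
d₂ = d₁ − σ√T = 0.6875 − 0.1344 = 0.5532 ⇒ 0.55
e^(−qT) = e^(−0.016·0.5) = 0.9920;  e^(−rT) = e^(−0.089·0.5) = 0.9565
P = 417·0.9565·N(-0.55) − 437·0.9920·N(-0.69) = 417·0.9565·0.2912 − 437·0.9920·0.2451 = 116.1482 − 106.2518 = 9.8963

9.90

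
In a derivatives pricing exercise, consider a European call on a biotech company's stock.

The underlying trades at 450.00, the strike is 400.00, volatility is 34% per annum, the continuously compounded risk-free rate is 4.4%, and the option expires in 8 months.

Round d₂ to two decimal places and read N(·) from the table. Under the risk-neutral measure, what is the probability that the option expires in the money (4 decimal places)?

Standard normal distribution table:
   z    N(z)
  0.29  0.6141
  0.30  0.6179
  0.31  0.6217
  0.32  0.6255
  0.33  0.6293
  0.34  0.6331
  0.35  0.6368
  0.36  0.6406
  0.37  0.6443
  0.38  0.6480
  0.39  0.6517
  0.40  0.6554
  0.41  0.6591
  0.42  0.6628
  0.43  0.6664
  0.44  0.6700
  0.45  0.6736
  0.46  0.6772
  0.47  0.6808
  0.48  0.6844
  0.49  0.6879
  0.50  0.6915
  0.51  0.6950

0.6517

σ√T = 0.34·√0.6667 = 0.2776
d₁ = [ln(450/400) + (0.044 + ½·0.34²)·0.6667] / (σ√T) = (0.1178 + 0.0679) / 0.2776 = 0.6687 ⇒ 0.67
d₂ = 0.6687 − 0.2776 = 0.3911 ⇒ 0.39
Risk-neutral Pr[S_T > K] = N(d₂) = N(0.39) = 0.6517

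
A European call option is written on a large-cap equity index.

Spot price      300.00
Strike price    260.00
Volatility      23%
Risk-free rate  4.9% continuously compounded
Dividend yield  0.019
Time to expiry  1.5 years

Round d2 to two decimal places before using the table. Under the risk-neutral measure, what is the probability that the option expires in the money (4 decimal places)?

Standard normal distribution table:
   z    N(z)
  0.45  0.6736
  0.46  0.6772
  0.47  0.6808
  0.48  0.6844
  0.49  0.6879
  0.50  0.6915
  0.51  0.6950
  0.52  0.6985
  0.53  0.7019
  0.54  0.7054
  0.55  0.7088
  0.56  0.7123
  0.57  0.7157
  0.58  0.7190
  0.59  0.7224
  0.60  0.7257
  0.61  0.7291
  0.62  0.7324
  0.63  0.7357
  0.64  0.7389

0.7019

σ√T = 0.23·√1.5 = 0.2817
ln(S/K) + (r − q + σ²/2)T = ln(300/260) + (0.049 − 0.019 + 0.23²/2)·1.5 = 0.1431 + 0.0847 = 0.2278
d₁ = 0.2278 / 0.2817 = 0.8086 which rounds to 0.81
d₂ = d₁ − σ√T = 0.8086 − 0.2817 = 0.5269 which rounds to 0.53
Pr(exercise) under Q = N(d₂) = 0.7019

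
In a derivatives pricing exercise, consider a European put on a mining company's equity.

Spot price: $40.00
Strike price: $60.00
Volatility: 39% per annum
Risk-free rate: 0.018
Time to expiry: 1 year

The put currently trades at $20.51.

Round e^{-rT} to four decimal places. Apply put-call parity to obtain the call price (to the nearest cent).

$1.58

e^(−rT) = e^(−0.018·1) = 0.9822
Put-call parity: C − P = S − K·e^(−rT) = 40 − 60·0.9822 = 40 − 58.9320 = -18.9320
C = P + (C − P) = 20.51 + (-18.9320) = 1.5780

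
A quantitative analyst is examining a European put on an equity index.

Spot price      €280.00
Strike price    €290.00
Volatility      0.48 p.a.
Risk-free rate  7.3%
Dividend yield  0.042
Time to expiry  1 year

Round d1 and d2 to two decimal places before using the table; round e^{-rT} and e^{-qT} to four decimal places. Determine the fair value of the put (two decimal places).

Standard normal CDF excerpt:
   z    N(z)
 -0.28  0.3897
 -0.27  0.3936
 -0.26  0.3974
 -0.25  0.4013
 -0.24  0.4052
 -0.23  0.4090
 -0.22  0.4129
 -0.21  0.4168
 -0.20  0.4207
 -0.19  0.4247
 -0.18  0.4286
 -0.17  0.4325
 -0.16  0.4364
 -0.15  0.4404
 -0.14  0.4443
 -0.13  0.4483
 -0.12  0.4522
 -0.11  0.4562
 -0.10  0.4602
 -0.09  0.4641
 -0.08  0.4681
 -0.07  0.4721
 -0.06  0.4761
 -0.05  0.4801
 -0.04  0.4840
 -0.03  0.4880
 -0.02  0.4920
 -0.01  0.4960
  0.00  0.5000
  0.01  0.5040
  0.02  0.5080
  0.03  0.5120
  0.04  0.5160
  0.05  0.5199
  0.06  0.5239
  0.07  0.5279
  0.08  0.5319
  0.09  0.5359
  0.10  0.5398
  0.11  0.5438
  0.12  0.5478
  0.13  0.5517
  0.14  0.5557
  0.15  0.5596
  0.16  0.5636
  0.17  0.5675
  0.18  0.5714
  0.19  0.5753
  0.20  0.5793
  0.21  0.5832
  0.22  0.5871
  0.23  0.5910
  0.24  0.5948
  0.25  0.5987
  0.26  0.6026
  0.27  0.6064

€51.59

σ√T = 0.48·√1 = 0.4800
d₁ = [ln(280/290) + (0.073 − 0.042 + 0.48²/2)·1] / 0.4800 = [-0.0351 + 0.1462] / 0.4800 = 0.2315 which rounds to 0.23
d₂ = d₁ − σ√T = 0.2315 − 0.4800 = -0.2485 which rounds to -0.25
exp(−qT) = exp(−0.042·1) = 0.9589;  exp(−rT) = exp(−0.073·1) = 0.9296
N(−d₂) = N(0.25) = 0.5987;  N(−d₁) = N(-0.23) = 0.4090
P = 290·0.9296·0.5987 − 280·0.9589·0.4090 = 161.3999 − 109.8132 = 51.5867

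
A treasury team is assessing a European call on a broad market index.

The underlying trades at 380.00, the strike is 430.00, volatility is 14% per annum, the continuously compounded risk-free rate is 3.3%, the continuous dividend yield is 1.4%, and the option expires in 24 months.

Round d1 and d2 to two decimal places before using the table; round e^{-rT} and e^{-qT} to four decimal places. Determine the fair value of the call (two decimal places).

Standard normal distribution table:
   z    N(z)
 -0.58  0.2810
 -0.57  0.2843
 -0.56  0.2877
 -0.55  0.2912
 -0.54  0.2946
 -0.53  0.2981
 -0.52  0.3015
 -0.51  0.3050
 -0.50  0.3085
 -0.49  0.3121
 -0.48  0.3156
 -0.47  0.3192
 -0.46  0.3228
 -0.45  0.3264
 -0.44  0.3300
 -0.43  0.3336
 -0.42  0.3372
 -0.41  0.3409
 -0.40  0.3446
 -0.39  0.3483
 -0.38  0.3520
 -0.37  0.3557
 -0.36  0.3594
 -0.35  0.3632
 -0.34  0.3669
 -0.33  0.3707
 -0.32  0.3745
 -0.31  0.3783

16.99

T = 2;  σ√T = 0.1980
d₁ = [ln(380/430) + (0.033 − 0.014 + ½·0.14²)·2] / (σ√T) = (-0.1236 + 0.0576) / 0.1980 = -0.3334 which rounds to -0.33
d₂ = -0.3334 − 0.1980 = -0.5314 which rounds to -0.53
e^(−qT) = e^(−0.014·2) = 0.9724;  e^(−rT) = e^(−0.033·2) = 0.9361
C = 380·0.9724·N(-0.33) − 430·0.9361·N(-0.53) = 380·0.9724·0.3707 − 430·0.9361·0.2981 = 136.9781 − 119.9921 = 16.9860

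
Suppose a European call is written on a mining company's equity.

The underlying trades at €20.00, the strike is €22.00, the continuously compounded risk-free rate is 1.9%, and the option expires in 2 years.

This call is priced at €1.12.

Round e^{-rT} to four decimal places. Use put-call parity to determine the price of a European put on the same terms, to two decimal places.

€2.30

e^(−rT) = e^(−0.019·2) = 0.9627
Put-call parity: C − P = S − K·e^(−rT) = 20 − 22·0.9627 = 20 − 21.1794 = -1.1794
P = C − (C − P) = 1.12 − (-1.1794) = 2.2994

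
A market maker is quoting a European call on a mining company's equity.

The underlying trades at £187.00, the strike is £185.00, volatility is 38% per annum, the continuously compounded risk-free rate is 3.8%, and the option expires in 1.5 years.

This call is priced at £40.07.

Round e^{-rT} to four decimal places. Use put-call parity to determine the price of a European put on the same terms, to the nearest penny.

exp(−rT) = exp(−0.038·1.5) = 0.9446
Put-call parity: C − P = S − K·e^(−rT) = 187 − 185·0.9446 = 187 − 174.7510 = 12.2490
P = C − (C − P) = 40.07 − (12.2490) = 27.8210

£27.82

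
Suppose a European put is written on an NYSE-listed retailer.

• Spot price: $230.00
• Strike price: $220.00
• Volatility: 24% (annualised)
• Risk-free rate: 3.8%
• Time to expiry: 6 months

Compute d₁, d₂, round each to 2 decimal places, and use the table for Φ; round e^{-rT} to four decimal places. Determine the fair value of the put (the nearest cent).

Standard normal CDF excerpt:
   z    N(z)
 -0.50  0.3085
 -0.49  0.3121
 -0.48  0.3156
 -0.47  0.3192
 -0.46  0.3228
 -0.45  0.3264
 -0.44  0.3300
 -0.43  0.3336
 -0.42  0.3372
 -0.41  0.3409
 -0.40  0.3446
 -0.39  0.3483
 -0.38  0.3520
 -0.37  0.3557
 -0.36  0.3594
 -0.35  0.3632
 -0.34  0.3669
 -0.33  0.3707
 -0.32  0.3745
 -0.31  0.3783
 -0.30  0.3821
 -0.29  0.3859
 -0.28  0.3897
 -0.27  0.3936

$9.06

σ√T = 0.24·√0.5 = 0.1697
ln(S/K) + (r + σ²/2)T = ln(230/220) + (0.038 + 0.24²/2)·0.5 = 0.0445 + 0.0334 = 0.0779
d₁ = 0.0779 / 0.1697 = 0.4587 → 0.46
d₂ = d₁ − σ√T = 0.4587 − 0.1697 = 0.2890 → 0.29
exp(−rT) = exp(−0.038·0.5) = 0.9812
N(−d₂) = N(-0.29) = 0.3859;  N(−d₁) = N(-0.46) = 0.3228
P = 220·0.9812·0.3859 − 230·0.3228 = 83.3019 − 74.2440 = 9.0579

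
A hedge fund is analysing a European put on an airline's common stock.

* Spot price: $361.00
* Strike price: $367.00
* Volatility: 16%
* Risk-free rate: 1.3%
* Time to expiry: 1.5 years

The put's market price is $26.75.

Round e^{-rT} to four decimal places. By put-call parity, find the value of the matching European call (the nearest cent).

e^(−rT) = e^(−0.013·1.5) = 0.9807
Put-call parity: C − P = S − K·e^(−rT) = 361 − 367·0.9807 = 361 − 359.9169 = 1.0831
C = P + (C − P) = 26.75 + (1.0831) = 27.8331

$27.83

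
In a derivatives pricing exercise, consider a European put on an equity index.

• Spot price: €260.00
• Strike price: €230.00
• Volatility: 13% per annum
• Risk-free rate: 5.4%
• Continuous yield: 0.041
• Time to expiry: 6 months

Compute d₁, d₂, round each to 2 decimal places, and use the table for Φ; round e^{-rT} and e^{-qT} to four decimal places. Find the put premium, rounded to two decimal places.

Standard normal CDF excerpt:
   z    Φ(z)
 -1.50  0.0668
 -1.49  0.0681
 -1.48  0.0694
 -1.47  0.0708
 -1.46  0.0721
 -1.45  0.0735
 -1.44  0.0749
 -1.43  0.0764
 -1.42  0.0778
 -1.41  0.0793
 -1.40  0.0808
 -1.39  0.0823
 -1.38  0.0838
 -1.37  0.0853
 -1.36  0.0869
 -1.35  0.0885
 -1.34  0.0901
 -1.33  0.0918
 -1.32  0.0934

€0.73

σ√T = 0.13·√0.5 = 0.0919
d₁ = [ln(260/230) + (0.054 − 0.041 + ½·0.13²)·0.5] / (σ√T) = (0.1226 + 0.0107) / 0.0919 = 1.4504 ≈ 1.45
d₂ = 1.4504 − 0.0919 = 1.3585 ≈ 1.36
e^(−qT) = e^(−0.041·0.5) = 0.9797;  e^(−rT) = e^(−0.054·0.5) = 0.9734
N(−d₂) = N(-1.36) = 0.0869;  N(−d₁) = N(-1.45) = 0.0735
P = 230·0.9734·0.0869 − 260·0.9797·0.0735 = 19.4553 − 18.7221 = 0.7333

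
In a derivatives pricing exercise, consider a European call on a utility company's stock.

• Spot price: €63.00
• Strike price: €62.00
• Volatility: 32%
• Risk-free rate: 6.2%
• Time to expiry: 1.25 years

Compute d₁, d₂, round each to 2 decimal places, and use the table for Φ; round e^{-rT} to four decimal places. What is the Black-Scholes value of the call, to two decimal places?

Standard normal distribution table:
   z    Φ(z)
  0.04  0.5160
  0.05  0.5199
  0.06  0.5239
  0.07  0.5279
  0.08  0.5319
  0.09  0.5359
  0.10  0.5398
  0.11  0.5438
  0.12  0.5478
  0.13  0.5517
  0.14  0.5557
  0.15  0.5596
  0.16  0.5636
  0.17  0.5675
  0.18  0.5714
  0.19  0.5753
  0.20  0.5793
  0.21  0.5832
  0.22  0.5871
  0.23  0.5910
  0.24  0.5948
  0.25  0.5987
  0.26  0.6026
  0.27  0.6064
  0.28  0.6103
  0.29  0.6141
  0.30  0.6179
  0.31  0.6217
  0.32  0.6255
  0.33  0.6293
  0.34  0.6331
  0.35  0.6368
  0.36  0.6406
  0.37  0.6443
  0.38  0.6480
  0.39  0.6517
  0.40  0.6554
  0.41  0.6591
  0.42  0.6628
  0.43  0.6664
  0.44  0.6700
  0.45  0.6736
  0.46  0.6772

σ√T = 0.32 × 1.1180 = 0.3578
d₁ = [ln(63/62) + (0.062 + 0.32²/2)·1.25] / 0.3578 = [0.0160 + 0.1415] / 0.3578 = 0.4402 → 0.44
d₂ = d₁ − σ√T = 0.4402 − 0.3578 = 0.0825 → 0.08
e^(−rT) = e^(−0.062·1.25) = 0.9254
N(d₁) = N(0.44) = 0.6700;  N(d₂) = N(0.08) = 0.5319
C = 63·0.6700 − 62·0.9254·0.5319 = 42.2100 − 30.5177 = 11.6923

€11.69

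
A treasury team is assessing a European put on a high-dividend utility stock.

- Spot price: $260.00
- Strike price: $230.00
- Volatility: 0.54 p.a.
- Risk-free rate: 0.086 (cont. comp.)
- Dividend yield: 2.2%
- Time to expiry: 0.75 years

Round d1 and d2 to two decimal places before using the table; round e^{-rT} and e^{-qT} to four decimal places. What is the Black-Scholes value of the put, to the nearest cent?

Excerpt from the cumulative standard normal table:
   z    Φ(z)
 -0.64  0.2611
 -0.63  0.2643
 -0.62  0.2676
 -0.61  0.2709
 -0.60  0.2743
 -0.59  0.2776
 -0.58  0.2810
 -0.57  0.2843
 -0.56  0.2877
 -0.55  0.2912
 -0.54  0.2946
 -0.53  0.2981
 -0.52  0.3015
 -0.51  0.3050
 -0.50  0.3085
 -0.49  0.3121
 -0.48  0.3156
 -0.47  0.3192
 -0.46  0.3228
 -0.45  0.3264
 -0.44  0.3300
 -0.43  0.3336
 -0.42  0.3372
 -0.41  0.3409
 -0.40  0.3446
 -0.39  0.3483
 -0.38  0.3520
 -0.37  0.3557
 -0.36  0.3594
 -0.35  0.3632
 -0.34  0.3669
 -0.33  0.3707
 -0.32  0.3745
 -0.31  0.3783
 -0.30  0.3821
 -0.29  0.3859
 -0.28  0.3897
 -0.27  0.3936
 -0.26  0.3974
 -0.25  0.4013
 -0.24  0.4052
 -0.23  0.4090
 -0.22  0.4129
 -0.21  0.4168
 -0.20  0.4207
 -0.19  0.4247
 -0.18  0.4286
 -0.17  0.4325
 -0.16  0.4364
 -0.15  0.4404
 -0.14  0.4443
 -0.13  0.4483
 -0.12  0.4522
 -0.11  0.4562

$26.52

σ√T = 0.54 × 0.8660 = 0.4677
d₁ = [ln(260/230) + (0.086 − 0.022 + 0.54²/2)·0.75] / 0.4677 = [0.1226 + 0.1574] / 0.4677 = 0.5986 which rounds to 0.60
d₂ = d₁ − σ√T = 0.5986 − 0.4677 = 0.1310 which rounds to 0.13
e^(−qT) = e^(−0.022·0.75) = 0.9836;  e^(−rT) = e^(−0.086·0.75) = 0.9375
N(−d₂) = N(-0.13) = 0.4483;  N(−d₁) = N(-0.60) = 0.2743
P = 230·0.9375·0.4483 − 260·0.9836·0.2743 = 96.6647 − 70.1484 = 26.5163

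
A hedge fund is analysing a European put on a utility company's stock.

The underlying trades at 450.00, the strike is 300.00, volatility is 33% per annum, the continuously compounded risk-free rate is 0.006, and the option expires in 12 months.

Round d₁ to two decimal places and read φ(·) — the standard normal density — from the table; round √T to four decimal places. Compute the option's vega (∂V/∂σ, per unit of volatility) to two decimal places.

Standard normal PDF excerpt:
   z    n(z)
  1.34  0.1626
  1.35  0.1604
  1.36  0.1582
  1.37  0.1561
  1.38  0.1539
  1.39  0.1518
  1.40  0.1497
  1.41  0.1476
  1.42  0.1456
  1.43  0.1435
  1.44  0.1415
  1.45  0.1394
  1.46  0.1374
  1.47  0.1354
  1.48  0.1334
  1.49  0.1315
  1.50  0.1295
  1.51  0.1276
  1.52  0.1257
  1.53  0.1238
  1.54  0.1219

σ√T = 0.33 × 1.0000 = 0.3300
d₁ = [ln(450/300) + (0.006 + ½·0.33²)·1] / (σ√T) = (0.4055 + 0.0605) / 0.3300 = 1.4119 which rounds to 1.41
√T = √1 = 1.0000
φ(d₁) = φ(1.41) = 0.1476
vega = S·φ(d₁)·√T = 450·0.1476·1.0000 = 66.4200

66.42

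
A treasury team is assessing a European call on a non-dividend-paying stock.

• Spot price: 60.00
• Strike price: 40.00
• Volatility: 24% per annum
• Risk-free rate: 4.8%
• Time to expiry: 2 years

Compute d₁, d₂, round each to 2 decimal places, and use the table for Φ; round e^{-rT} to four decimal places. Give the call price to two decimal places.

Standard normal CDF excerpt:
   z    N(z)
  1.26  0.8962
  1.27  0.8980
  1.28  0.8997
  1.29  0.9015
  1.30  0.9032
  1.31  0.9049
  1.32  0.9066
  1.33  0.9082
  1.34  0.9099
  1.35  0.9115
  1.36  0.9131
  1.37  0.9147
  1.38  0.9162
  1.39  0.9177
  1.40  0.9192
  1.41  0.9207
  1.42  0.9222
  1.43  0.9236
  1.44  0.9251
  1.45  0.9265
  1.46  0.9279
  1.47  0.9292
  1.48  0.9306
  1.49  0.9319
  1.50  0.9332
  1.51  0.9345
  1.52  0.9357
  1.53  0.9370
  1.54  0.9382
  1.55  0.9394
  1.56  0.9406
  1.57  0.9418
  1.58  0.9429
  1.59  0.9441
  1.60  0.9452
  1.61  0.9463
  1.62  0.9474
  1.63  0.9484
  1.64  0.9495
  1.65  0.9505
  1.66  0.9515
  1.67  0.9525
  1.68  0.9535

24.15

T = 2;  σ√T = 0.3394
d₁ = [ln(60/40) + (0.048 + 0.24²/2)·2] / 0.3394 = [0.4055 + 0.1536] / 0.3394 = 1.6472 ⇒ 1.65
d₂ = d₁ − σ√T = 1.6472 − 0.3394 = 1.3078 ⇒ 1.31
exp(−rT) = exp(−0.048·2) = 0.9085
C = 60·N(1.65) − 40·0.9085·N(1.31) = 60·0.9505 − 40·0.9085·0.9049 = 57.0300 − 32.8841 = 24.1459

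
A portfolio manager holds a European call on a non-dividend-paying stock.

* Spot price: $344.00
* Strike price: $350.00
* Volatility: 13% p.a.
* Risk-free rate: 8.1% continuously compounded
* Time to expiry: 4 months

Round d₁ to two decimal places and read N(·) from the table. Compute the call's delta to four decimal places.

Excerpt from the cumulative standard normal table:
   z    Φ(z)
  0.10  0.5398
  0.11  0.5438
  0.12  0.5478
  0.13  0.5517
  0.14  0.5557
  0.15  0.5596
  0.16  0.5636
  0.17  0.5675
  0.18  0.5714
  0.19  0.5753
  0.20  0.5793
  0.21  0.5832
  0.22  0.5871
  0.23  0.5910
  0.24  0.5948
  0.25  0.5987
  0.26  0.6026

T = 0.3333;  σ√T = 0.0751
d₁ = [ln(344/350) + (0.081 + 0.13²/2)·0.3333] / 0.0751 = [-0.0173 + 0.0298] / 0.0751 = 0.1669 → 0.17
N(d₁) = N(0.17) = 0.5675
Δ_call = N(d₁) = 0.5675

0.5675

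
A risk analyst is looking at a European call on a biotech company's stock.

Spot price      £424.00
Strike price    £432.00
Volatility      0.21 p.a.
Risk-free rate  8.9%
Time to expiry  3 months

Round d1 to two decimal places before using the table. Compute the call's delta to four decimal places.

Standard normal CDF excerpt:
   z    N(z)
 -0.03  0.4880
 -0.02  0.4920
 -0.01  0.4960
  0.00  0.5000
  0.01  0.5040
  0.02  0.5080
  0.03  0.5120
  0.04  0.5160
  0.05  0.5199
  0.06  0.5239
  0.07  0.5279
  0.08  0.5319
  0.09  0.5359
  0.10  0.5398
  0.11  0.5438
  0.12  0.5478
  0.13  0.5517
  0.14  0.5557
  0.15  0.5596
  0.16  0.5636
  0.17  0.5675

0.5359

σ√T = 0.21 × 0.5000 = 0.1050
d₁ = [ln(424/432) + (0.089 + ½·0.21²)·0.25] / (σ√T) = (-0.0187 + 0.0278) / 0.1050 = 0.0864 ⇒ 0.09
N(d₁) = N(0.09) = 0.5359
Δ_call = N(d₁) = 0.5359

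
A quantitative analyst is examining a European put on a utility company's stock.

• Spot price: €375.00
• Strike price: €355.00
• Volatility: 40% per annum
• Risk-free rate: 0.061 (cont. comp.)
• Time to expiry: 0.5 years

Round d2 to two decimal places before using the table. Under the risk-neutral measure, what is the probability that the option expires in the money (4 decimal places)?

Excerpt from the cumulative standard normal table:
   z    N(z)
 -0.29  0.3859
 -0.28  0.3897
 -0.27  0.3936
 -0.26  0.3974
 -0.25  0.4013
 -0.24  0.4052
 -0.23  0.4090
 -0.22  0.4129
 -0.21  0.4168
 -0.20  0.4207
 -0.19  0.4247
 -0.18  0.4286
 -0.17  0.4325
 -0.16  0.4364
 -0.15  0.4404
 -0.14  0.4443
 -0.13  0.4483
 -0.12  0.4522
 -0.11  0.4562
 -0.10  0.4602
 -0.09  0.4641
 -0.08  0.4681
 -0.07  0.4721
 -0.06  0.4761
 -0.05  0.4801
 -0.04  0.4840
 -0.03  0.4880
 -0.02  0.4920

σ√T = 0.4 × 0.7071 = 0.2828
ln(S/K) + (r + σ²/2)T = ln(375/355) + (0.061 + 0.4²/2)·0.5 = 0.0548 + 0.0705 = 0.1253
d₁ = 0.1253 / 0.2828 = 0.4430 which rounds to 0.44
d₂ = d₁ − σ√T = 0.4430 − 0.2828 = 0.1602 which rounds to 0.16
Risk-neutral Pr[S_T < K] = N(−d₂) = N(-0.16) = 0.4364

0.4364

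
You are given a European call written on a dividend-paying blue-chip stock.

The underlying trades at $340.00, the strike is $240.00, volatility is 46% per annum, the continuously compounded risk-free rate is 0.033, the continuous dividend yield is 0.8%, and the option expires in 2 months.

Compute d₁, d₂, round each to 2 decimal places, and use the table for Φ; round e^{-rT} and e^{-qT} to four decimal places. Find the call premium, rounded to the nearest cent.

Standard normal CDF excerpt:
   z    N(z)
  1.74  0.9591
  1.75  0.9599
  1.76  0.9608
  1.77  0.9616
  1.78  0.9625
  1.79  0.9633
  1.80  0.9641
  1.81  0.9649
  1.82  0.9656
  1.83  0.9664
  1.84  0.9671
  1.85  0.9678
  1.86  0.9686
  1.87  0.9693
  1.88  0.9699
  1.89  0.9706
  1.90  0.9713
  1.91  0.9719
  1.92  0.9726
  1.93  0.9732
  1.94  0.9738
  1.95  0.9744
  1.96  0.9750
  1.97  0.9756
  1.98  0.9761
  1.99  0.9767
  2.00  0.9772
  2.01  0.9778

σ√T = 0.46 × 0.4082 = 0.1878
d₁ = [ln(340/240) + (0.033 − 0.008 + 0.46²/2)·0.1667] / 0.1878 = [0.3483 + 0.0218] / 0.1878 = 1.9708 ⇒ 1.97
d₂ = d₁ − σ√T = 1.9708 − 0.1878 = 1.7830 ⇒ 1.78
exp(−qT) = exp(−0.008·0.1667) = 0.9987;  exp(−rT) = exp(−0.033·0.1667) = 0.9945
N(d₁) = N(1.97) = 0.9756;  N(d₂) = N(1.78) = 0.9625
C = 340·0.9987·0.9756 − 240·0.9945·0.9625 = 331.2728 − 229.7295 = 101.5433

$101.54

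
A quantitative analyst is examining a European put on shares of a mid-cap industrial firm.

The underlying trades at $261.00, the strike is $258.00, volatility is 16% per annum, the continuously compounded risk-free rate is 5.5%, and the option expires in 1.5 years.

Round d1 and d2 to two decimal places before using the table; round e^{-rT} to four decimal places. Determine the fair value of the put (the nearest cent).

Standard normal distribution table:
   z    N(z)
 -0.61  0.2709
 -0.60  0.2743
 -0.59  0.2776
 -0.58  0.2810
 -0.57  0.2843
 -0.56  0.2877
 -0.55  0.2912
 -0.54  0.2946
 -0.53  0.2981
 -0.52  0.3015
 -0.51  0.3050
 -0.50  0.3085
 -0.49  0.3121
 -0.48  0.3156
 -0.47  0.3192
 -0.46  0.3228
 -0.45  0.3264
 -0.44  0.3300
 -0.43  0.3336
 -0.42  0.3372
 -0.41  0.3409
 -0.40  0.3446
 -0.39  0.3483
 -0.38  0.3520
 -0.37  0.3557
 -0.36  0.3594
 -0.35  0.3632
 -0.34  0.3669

T = 1.5;  σ√T = 0.1960
d₁ = [ln(261/258) + (0.055 + ½·0.16²)·1.5] / (σ√T) = (0.0116 + 0.1017) / 0.1960 = 0.5780 → 0.58
d₂ = 0.5780 − 0.1960 = 0.3820 → 0.38
e^(−rT) = e^(−0.055·1.5) = 0.9208
P = 258·0.9208·N(-0.38) − 261·N(-0.58) = 258·0.9208·0.3520 − 261·0.2810 = 83.6234 − 73.3410 = 10.2824

$10.28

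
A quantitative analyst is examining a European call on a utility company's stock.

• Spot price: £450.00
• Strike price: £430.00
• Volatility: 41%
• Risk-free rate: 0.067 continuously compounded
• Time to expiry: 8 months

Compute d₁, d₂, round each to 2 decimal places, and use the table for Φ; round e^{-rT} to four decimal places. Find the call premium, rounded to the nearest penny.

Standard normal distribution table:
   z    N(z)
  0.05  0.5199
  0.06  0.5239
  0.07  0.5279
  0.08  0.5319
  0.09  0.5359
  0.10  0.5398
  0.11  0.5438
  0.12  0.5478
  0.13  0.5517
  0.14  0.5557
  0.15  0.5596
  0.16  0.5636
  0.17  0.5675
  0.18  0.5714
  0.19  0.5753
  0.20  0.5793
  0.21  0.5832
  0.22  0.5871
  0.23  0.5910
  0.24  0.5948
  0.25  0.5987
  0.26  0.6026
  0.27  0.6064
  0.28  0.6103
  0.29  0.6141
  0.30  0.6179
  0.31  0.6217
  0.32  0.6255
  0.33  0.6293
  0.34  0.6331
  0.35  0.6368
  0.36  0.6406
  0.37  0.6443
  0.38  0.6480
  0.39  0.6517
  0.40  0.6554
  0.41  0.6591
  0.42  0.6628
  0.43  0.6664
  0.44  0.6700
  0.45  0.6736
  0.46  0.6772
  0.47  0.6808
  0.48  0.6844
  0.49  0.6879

T = 0.6667;  σ√T = 0.3348
ln(S/K) + (r + σ²/2)T = ln(450/430) + (0.067 + 0.41²/2)·0.6667 = 0.0455 + 0.1007 = 0.1462
d₁ = 0.1462 / 0.3348 = 0.4366 ≈ 0.44
d₂ = d₁ − σ√T = 0.4366 − 0.3348 = 0.1019 ≈ 0.10
e^(−rT) = e^(−0.067·0.6667) = 0.9563
C = 450·N(0.44) − 430·0.9563·N(0.10) = 450·0.6700 − 430·0.9563·0.5398 = 301.5000 − 221.9706 = 79.5294

£79.53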